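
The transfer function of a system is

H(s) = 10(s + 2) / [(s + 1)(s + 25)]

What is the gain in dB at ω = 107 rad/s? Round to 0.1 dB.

At s = jω = j107:
zero (s+2): 2 + j107 → |·| = √(2²+107²) = √11453 ≈ 107.02, ∠ = arctan(107/2) ≈ 88.93°
pole (s+1): 1 + j107 → |·| = √(1²+107²) = √11450 ≈ 107, ∠ = arctan(107/1) ≈ 89.46°
pole (s+25): 25 + j107 → |·| = √(25²+107²) = √12074 ≈ 109.88, ∠ = arctan(107/25) ≈ 76.85°
|H| = 10 · 107.02 / 11757 ≈ 0.091027
Gain = 20 log₁₀(0.091027) ≈ -20.82 dB

-20.8 dB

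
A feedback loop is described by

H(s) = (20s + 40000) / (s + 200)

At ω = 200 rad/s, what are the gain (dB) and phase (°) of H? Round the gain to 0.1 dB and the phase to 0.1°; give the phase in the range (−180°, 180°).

43.1 dB, -39.3°

Substitute s = j200:
Numerator: 20(j200) + 40000 = 40000 + j4000
Denominator: (j200) + 200 = 200 + j200
|N| = √(40000² + 4000²) ≈ 40200, ∠N ≈ 5.71°
|D| = √(200² + 200²) ≈ 282.84, ∠D ≈ 45.00°
|H| = 40200 / 282.84 ≈ 142.13
Gain = 20 log₁₀(142.13) ≈ 43.05 dB
∠H = 5.71° − 45.00° = -39.29°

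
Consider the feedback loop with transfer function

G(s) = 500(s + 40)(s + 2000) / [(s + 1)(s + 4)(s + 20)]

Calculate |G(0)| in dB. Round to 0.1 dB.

114.0 dB

G(0) = 500·40·2000 / (1·4·20) = 5e+05
20 log₁₀(5e+05) ≈ 113.98 dB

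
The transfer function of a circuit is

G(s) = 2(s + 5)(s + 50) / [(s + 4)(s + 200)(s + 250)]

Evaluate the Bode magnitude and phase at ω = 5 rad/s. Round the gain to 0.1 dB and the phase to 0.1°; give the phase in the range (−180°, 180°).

At s = jω = j5:
zero (s+5): 5 + j5 → |·| = √(5²+5²) = √50 ≈ 7.0711, ∠ = arctan(5/5) ≈ 45.00°
zero (s+50): 50 + j5 → |·| = √(50²+5²) = √2525 ≈ 50.249, ∠ = arctan(5/50) ≈ 5.71°
pole (s+4): 4 + j5 → |·| = √(4²+5²) = √41 ≈ 6.4031, ∠ = arctan(5/4) ≈ 51.34°
pole (s+200): 200 + j5 → |·| = √(200²+5²) = √40025 ≈ 200.06, ∠ = arctan(5/200) ≈ 1.43°
pole (s+250): 250 + j5 → |·| = √(250²+5²) = √62525 ≈ 250.05, ∠ = arctan(5/250) ≈ 1.15°
|G| = 2 · 355.32 / 3.2032e+05 ≈ 0.0022185
Gain = 20 log₁₀(0.0022185) ≈ -53.08 dB
∠G = 50.71° − 53.92° = -3.21°

-53.1 dB, -3.2°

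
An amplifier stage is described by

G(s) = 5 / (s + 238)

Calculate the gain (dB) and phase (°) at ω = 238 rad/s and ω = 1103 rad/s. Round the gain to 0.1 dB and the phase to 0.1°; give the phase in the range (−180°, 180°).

ω = 238: -36.6 dB, -45.0°; ω = 1103: -47.1 dB, -77.8°

Substitute s = j238:
Numerator: 5 = 5 + j0
Denominator: (j238) + 238 = 238 + j238
|N| = √(5² + 0²) ≈ 5, ∠N ≈ 0.00°
|D| = √(238² + 238²) ≈ 336.58, ∠D ≈ 45.00°
|G| = 5 / 336.58 ≈ 0.014855
Gain = 20 log₁₀(0.014855) ≈ -36.56 dB
∠G = 0.00° − 45.00° = -45.00°

Substitute s = j1103:
Numerator: 5 = 5 + j0
Denominator: (j1103) + 238 = 238 + j1103
|N| = √(5² + 0²) ≈ 5, ∠N ≈ 0.00°
|D| = √(238² + 1103²) ≈ 1128.4, ∠D ≈ 77.82°
|G| = 5 / 1128.4 ≈ 0.0044311
Gain = 20 log₁₀(0.0044311) ≈ -47.07 dB
∠G = 0.00° − 77.82° = -77.82°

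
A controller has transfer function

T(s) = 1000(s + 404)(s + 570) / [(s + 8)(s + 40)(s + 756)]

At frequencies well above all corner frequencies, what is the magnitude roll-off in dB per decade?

-20 dB/decade

Each pole contributes −20 dB/decade at high frequency; each zero contributes +20 dB/decade.
Net: 2 zero(s) − 3 pole(s) → -20 dB/decade.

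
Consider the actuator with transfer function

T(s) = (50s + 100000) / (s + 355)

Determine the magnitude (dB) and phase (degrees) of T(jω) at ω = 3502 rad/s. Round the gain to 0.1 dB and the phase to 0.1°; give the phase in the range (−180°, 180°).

35.2 dB, -23.9°

Substitute s = j3502:
Numerator: 50(j3502) + 100000 = 100000 + j175100
Denominator: (j3502) + 355 = 355 + j3502
|N| = √(100000² + 175100²) ≈ 2.0164e+05, ∠N ≈ 60.27°
|D| = √(355² + 3502²) ≈ 3519.9, ∠D ≈ 84.21°
|T| = 2.0164e+05 / 3519.9 ≈ 57.286
Gain = 20 log₁₀(57.286) ≈ 35.16 dB
∠T = 60.27° − 84.21° = -23.94°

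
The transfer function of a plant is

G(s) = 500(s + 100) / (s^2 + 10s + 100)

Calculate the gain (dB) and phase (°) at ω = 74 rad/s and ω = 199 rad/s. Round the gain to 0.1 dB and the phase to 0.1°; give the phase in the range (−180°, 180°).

ω = 74: 21.2 dB, -135.7°; ω = 199: 9.0 dB, -113.8°

At s = jω = j74:
zero (s+100): 100 + j74 → |·| = √(100²+74²) = √15476 ≈ 124.4, ∠ = arctan(74/100) ≈ 36.50°
quadratic: (j74)² + 10·j74 + 100 = -5376 + j740 → |·| ≈ 5426.7, ∠ ≈ 172.16°
|G| = 500 · 124.4 / 5426.7 ≈ 11.462
Gain = 20 log₁₀(11.462) ≈ 21.19 dB
∠G = 36.50° − 172.16° = -135.66°

At s = jω = j199:
zero (s+100): 100 + j199 → |·| = √(100²+199²) = √49601 ≈ 222.71, ∠ = arctan(199/100) ≈ 63.32°
quadratic: (j199)² + 10·j199 + 100 = -39501 + j1990 → |·| ≈ 39551, ∠ ≈ 177.12°
|G| = 500 · 222.71 / 39551 ≈ 2.8155
Gain = 20 log₁₀(2.8155) ≈ 8.99 dB
∠G = 63.32° − 177.12° = -113.80°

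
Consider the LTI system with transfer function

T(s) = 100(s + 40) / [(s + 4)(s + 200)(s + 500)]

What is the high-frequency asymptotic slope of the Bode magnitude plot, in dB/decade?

-40 dB/decade

Each pole contributes −20 dB/decade at high frequency; each zero contributes +20 dB/decade.
Net: 1 zero(s) − 3 pole(s) → -40 dB/decade.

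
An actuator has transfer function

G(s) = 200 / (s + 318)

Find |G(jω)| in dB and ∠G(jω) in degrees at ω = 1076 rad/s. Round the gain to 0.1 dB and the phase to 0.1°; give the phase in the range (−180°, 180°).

Substitute s = j1076:
Numerator: 200 = 200 + j0
Denominator: (j1076) + 318 = 318 + j1076
|N| = √(200² + 0²) ≈ 200, ∠N ≈ 0.00°
|D| = √(318² + 1076²) ≈ 1122, ∠D ≈ 73.54°
|G| = 200 / 1122 ≈ 0.17825
Gain = 20 log₁₀(0.17825) ≈ -14.98 dB
∠G = 0.00° − 73.54° = -73.54°

-15.0 dB, -73.5°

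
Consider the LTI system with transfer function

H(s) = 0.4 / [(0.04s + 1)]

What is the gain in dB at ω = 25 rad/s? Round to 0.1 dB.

-11.0 dB

At ω = 25 rad/s:
pole (1 + j25·0.04) = 1 + j1 → |·| ≈ 1.4142, ∠ ≈ 45.00°
|H| = 0.4 · 1 / (1.4142) ≈ 0.28285
Gain = 20 log₁₀(0.28285) ≈ -10.97 dB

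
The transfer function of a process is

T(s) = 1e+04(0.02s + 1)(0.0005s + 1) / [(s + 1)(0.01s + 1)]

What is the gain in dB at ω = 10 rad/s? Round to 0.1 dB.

At ω = 10 rad/s:
zero (1 + j10·0.02) = 1 + j0.2 → |·| ≈ 1.0198, ∠ ≈ 11.31°
zero (1 + j10·0.0005) = 1 + j0.005 → |·| ≈ 1, ∠ ≈ 0.29°
pole (1 + j10·1) = 1 + j10 → |·| ≈ 10.05, ∠ ≈ 84.29°
pole (1 + j10·0.01) = 1 + j0.1 → |·| ≈ 1.005, ∠ ≈ 5.71°
|T| = 1e+04 · 1.0198 · 1 / (10.05 · 1.005) ≈ 1009.7
Gain = 20 log₁₀(1009.7) ≈ 60.08 dB

60.1 dB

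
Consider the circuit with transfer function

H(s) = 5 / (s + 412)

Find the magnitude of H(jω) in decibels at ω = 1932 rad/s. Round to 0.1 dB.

-51.9 dB

At s = jω = j1932:
pole (s+412): 412 + j1932 → |·| = √(412²+1932²) = √3902368 ≈ 1975.4, ∠ = arctan(1932/412) ≈ 77.96°
|H| = 5 / 1975.4 ≈ 0.0025311
Gain = 20 log₁₀(0.0025311) ≈ -51.93 dB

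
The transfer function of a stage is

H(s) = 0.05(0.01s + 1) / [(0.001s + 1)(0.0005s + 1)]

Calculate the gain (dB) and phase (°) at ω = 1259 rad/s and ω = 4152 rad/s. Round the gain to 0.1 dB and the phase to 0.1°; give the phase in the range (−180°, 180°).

At ω = 1259 rad/s:
zero (1 + j1259·0.01) = 1 + j12.59 → |·| ≈ 12.63, ∠ ≈ 85.46°
pole (1 + j1259·0.001) = 1 + j1.259 → |·| ≈ 1.6078, ∠ ≈ 51.54°
pole (1 + j1259·0.0005) = 1 + j0.6295 → |·| ≈ 1.1816, ∠ ≈ 32.19°
|H| = 0.05 · 12.63 / (1.6078 · 1.1816) ≈ 0.33241
Gain = 20 log₁₀(0.33241) ≈ -9.57 dB
∠H = (85.46°) − (51.54° + 32.19°) = 1.73°

At ω = 4152 rad/s:
zero (1 + j4152·0.01) = 1 + j41.52 → |·| ≈ 41.532, ∠ ≈ 88.62°
pole (1 + j4152·0.001) = 1 + j4.152 → |·| ≈ 4.2707, ∠ ≈ 76.46°
pole (1 + j4152·0.0005) = 1 + j2.076 → |·| ≈ 2.3043, ∠ ≈ 64.28°
|H| = 0.05 · 41.532 / (4.2707 · 2.3043) ≈ 0.21102
Gain = 20 log₁₀(0.21102) ≈ -13.51 dB
∠H = (88.62°) − (76.46° + 64.28°) = -52.12°

ω = 1259: -9.6 dB, 1.7°; ω = 4152: -13.5 dB, -52.1°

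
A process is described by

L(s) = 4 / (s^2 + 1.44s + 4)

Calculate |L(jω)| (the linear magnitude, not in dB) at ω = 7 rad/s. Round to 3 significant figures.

0.0867

At s = jω = j7:
quadratic: (j7)² + 1.44·j7 + 4 = -45 + j10.08 → |·| ≈ 46.115, ∠ ≈ 167.37°
|L| = 4 / 46.115 ≈ 0.08674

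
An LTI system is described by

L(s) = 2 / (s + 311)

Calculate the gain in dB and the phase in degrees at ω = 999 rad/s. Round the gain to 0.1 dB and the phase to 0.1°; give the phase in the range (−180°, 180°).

Substitute s = j999:
Numerator: 2 = 2 + j0
Denominator: (j999) + 311 = 311 + j999
|N| = √(2² + 0²) ≈ 2, ∠N ≈ 0.00°
|D| = √(311² + 999²) ≈ 1046.3, ∠D ≈ 72.71°
|L| = 2 / 1046.3 ≈ 0.0019115
Gain = 20 log₁₀(0.0019115) ≈ -54.37 dB
∠L = 0.00° − 72.71° = -72.71°

-54.4 dB, -72.7°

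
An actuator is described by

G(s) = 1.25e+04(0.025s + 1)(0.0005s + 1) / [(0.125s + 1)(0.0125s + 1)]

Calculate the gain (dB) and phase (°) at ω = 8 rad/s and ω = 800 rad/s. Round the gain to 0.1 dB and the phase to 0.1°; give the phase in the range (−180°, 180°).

At ω = 8 rad/s:
zero (1 + j8·0.025) = 1 + j0.2 → |·| ≈ 1.0198, ∠ ≈ 11.31°
zero (1 + j8·0.0005) = 1 + j0.004 → |·| ≈ 1, ∠ ≈ 0.23°
pole (1 + j8·0.125) = 1 + j1 → |·| ≈ 1.4142, ∠ ≈ 45.00°
pole (1 + j8·0.0125) = 1 + j0.1 → |·| ≈ 1.005, ∠ ≈ 5.71°
|G| = 1.25e+04 · 1.0198 · 1 / (1.4142 · 1.005) ≈ 8969.1
Gain = 20 log₁₀(8969.1) ≈ 79.05 dB
∠G = (11.31° + 0.23°) − (45.00° + 5.71°) = -39.17°

At ω = 800 rad/s:
zero (1 + j800·0.025) = 1 + j20 → |·| ≈ 20.025, ∠ ≈ 87.14°
zero (1 + j800·0.0005) = 1 + j0.4 → |·| ≈ 1.077, ∠ ≈ 21.80°
pole (1 + j800·0.125) = 1 + j100 → |·| ≈ 100, ∠ ≈ 89.43°
pole (1 + j800·0.0125) = 1 + j10 → |·| ≈ 10.05, ∠ ≈ 84.29°
|G| = 1.25e+04 · 20.025 · 1.077 / (100 · 10.05) ≈ 268.25
Gain = 20 log₁₀(268.25) ≈ 48.57 dB
∠G = (87.14° + 21.80°) − (89.43° + 84.29°) = -64.78°

ω = 8: 79.1 dB, -39.2°; ω = 800: 48.6 dB, -64.8°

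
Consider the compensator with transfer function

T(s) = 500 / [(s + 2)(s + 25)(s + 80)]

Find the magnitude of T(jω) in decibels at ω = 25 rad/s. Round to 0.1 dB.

-43.4 dB

At s = jω = j25:
pole (s+2): 2 + j25 → |·| = √(2²+25²) = √629 ≈ 25.08, ∠ = arctan(25/2) ≈ 85.43°
pole (s+25): 25 + j25 → |·| = √(25²+25²) = √1250 ≈ 35.355, ∠ = arctan(25/25) ≈ 45.00°
pole (s+80): 80 + j25 → |·| = √(80²+25²) = √7025 ≈ 83.815, ∠ = arctan(25/80) ≈ 17.35°
|T| = 500 / 74319 ≈ 0.0067278
Gain = 20 log₁₀(0.0067278) ≈ -43.44 dB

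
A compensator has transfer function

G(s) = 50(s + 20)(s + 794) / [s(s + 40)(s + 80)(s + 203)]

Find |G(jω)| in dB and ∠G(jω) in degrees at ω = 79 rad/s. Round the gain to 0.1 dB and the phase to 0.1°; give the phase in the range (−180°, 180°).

-34.4 dB, -137.6°

At s = jω = j79:
zero (s+20): 20 + j79 → |·| = √(20²+79²) = √6641 ≈ 81.492, ∠ = arctan(79/20) ≈ 75.79°
zero (s+794): 794 + j79 → |·| = √(794²+79²) = √636677 ≈ 797.92, ∠ = arctan(79/794) ≈ 5.68°
pole (s+40): 40 + j79 → |·| = √(40²+79²) = √7841 ≈ 88.549, ∠ = arctan(79/40) ≈ 63.15°
pole (s+80): 80 + j79 → |·| = √(80²+79²) = √12641 ≈ 112.43, ∠ = arctan(79/80) ≈ 44.64°
pole (s+203): 203 + j79 → |·| = √(203²+79²) = √47450 ≈ 217.83, ∠ = arctan(79/203) ≈ 21.26°
pole at origin: |s| = 79, ∠ = 90.00° (in denominator)
|G| = 50 · 65024 / 1.7132e+08 ≈ 0.018977
Gain = 20 log₁₀(0.018977) ≈ -34.44 dB
∠G = 81.47° − 219.05° = -137.58°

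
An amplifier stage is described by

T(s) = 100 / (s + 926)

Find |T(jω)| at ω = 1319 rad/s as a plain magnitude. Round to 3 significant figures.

At s = jω = j1319:
pole (s+926): 926 + j1319 → |·| = √(926²+1319²) = √2597237 ≈ 1611.6, ∠ = arctan(1319/926) ≈ 54.93°
|T| = 100 / 1611.6 ≈ 0.06205

0.0621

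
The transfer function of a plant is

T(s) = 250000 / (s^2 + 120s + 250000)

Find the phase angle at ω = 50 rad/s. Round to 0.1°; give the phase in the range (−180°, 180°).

At s = jω = j50:
quadratic: (j50)² + 120·j50 + 250000 = 247500 + j6000 → |·| ≈ 2.4757e+05, ∠ ≈ 1.39°
∠T = 0.00° − 1.39° = -1.39°

-1.4°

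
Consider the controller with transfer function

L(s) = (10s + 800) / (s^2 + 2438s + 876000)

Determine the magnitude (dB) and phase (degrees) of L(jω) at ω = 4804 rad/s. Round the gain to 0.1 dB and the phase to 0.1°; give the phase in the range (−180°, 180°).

Substitute s = j4804:
Numerator: 10(j4804) + 800 = 800 + j48040
Denominator: (j4804)^2 + 2438(j4804) + 876000 = -22202416 + j11712152
|N| = √(800² + 48040²) ≈ 48047, ∠N ≈ 89.05°
|D| = √(22202416² + 11712152²) ≈ 2.5102e+07, ∠D ≈ 152.19°
|L| = 48047 / 2.5102e+07 ≈ 0.0019141
Gain = 20 log₁₀(0.0019141) ≈ -54.36 dB
∠L = 89.05° − 152.19° = -63.14°

-54.4 dB, -63.1°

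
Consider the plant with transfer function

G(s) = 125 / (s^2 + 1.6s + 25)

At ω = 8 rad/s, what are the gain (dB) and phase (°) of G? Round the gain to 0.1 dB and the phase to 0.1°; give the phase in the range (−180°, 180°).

9.7 dB, -161.8°

At s = jω = j8:
quadratic: (j8)² + 1.6·j8 + 25 = -39 + j12.8 → |·| ≈ 41.047, ∠ ≈ 161.83°
|G| = 125 / 41.047 ≈ 3.0453
Gain = 20 log₁₀(3.0453) ≈ 9.67 dB
∠G = 0.00° − 161.83° = -161.83°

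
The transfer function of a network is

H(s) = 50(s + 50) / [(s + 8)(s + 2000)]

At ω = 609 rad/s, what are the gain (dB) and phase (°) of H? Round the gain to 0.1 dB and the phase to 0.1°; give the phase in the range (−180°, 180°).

-32.4 dB, -20.9°

At s = jω = j609:
zero (s+50): 50 + j609 → |·| = √(50²+609²) = √373381 ≈ 611.05, ∠ = arctan(609/50) ≈ 85.31°
pole (s+8): 8 + j609 → |·| = √(8²+609²) = √370945 ≈ 609.05, ∠ = arctan(609/8) ≈ 89.25°
pole (s+2000): 2000 + j609 → |·| = √(2000²+609²) = √4370881 ≈ 2090.7, ∠ = arctan(609/2000) ≈ 16.94°
|H| = 50 · 611.05 / 1.2733e+06 ≈ 0.023995
Gain = 20 log₁₀(0.023995) ≈ -32.40 dB
∠H = 85.31° − 106.19° = -20.88°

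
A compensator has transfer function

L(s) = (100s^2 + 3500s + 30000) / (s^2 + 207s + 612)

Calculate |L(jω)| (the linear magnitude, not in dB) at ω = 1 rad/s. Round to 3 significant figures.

46.7

Substitute s = j1:
Numerator: 100(j1)^2 + 3500(j1) + 30000 = 29900 + j3500
Denominator: (j1)^2 + 207(j1) + 612 = 611 + j207
|N| = √(29900² + 3500²) ≈ 30104, ∠N ≈ 6.68°
|D| = √(611² + 207²) ≈ 645.11, ∠D ≈ 18.72°
|L| = 30104 / 645.11 ≈ 46.665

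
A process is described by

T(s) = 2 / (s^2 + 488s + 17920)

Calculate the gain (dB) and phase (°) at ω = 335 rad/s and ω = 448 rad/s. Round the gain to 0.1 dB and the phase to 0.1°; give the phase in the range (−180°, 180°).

ω = 335: -99.5 dB, -120.0°; ω = 448: -103.1 dB, -129.9°

Substitute s = j335:
Numerator: 2 = 2 + j0
Denominator: (j335)^2 + 488(j335) + 17920 = -94305 + j163480
|N| = √(2² + 0²) ≈ 2, ∠N ≈ 0.00°
|D| = √(94305² + 163480²) ≈ 1.8873e+05, ∠D ≈ 119.98°
|T| = 2 / 1.8873e+05 ≈ 1.0597e-05
Gain = 20 log₁₀(1.0597e-05) ≈ -99.50 dB
∠T = 0.00° − 119.98° = -119.98°

Substitute s = j448:
Numerator: 2 = 2 + j0
Denominator: (j448)^2 + 488(j448) + 17920 = -182784 + j218624
|N| = √(2² + 0²) ≈ 2, ∠N ≈ 0.00°
|D| = √(182784² + 218624²) ≈ 2.8497e+05, ∠D ≈ 129.90°
|T| = 2 / 2.8497e+05 ≈ 7.0183e-06
Gain = 20 log₁₀(7.0183e-06) ≈ -103.08 dB
∠T = 0.00° − 129.90° = -129.90°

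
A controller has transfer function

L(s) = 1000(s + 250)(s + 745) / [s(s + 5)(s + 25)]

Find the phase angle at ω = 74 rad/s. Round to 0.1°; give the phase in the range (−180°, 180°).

At s = jω = j74:
zero (s+250): 250 + j74 → |·| = √(250²+74²) = √67976 ≈ 260.72, ∠ = arctan(74/250) ≈ 16.49°
zero (s+745): 745 + j74 → |·| = √(745²+74²) = √560501 ≈ 748.67, ∠ = arctan(74/745) ≈ 5.67°
pole (s+5): 5 + j74 → |·| = √(5²+74²) = √5501 ≈ 74.169, ∠ = arctan(74/5) ≈ 86.13°
pole (s+25): 25 + j74 → |·| = √(25²+74²) = √6101 ≈ 78.109, ∠ = arctan(74/25) ≈ 71.33°
pole at origin: |s| = 74, ∠ = 90.00° (in denominator)
∠L = 22.16° − 247.46° = -225.30° ≡ 134.70° (principal value)

134.7°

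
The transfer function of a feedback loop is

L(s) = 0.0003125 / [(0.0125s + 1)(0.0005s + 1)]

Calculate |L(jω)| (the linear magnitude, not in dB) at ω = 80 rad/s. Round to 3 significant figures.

At ω = 80 rad/s:
pole (1 + j80·0.0125) = 1 + j1 → |·| ≈ 1.4142, ∠ ≈ 45.00°
pole (1 + j80·0.0005) = 1 + j0.04 → |·| ≈ 1.0008, ∠ ≈ 2.29°
|L| = 0.0003125 · 1 / (1.4142 · 1.0008) ≈ 0.0002208

0.000221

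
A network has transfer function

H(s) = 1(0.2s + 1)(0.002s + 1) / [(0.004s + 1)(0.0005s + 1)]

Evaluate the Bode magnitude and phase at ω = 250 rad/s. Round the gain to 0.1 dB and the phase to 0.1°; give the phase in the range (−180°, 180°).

At ω = 250 rad/s:
zero (1 + j250·0.2) = 1 + j50 → |·| ≈ 50.01, ∠ ≈ 88.85°
zero (1 + j250·0.002) = 1 + j0.5 → |·| ≈ 1.118, ∠ ≈ 26.57°
pole (1 + j250·0.004) = 1 + j1 → |·| ≈ 1.4142, ∠ ≈ 45.00°
pole (1 + j250·0.0005) = 1 + j0.125 → |·| ≈ 1.0078, ∠ ≈ 7.13°
|H| = 1 · 50.01 · 1.118 / (1.4142 · 1.0078) ≈ 39.23
Gain = 20 log₁₀(39.23) ≈ 31.87 dB
∠H = (88.85° + 26.57°) − (45.00° + 7.13°) = 63.29°

31.9 dB, 63.3°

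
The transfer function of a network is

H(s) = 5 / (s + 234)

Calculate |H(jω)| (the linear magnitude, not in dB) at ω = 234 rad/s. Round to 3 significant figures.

Substitute s = j234:
Numerator: 5 = 5 + j0
Denominator: (j234) + 234 = 234 + j234
|N| = √(5² + 0²) ≈ 5, ∠N ≈ 0.00°
|D| = √(234² + 234²) ≈ 330.93, ∠D ≈ 45.00°
|H| = 5 / 330.93 ≈ 0.015109

0.0151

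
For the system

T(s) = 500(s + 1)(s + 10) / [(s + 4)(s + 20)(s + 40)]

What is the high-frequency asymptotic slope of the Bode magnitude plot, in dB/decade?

Each pole contributes −20 dB/decade at high frequency; each zero contributes +20 dB/decade.
Net: 2 zero(s) − 3 pole(s) → -20 dB/decade.

-20 dB/decade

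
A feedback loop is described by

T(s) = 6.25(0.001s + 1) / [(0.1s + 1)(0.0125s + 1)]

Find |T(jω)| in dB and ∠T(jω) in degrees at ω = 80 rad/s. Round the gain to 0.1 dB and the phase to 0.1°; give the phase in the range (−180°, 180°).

At ω = 80 rad/s:
zero (1 + j80·0.001) = 1 + j0.08 → |·| ≈ 1.0032, ∠ ≈ 4.57°
pole (1 + j80·0.1) = 1 + j8 → |·| ≈ 8.0623, ∠ ≈ 82.87°
pole (1 + j80·0.0125) = 1 + j1 → |·| ≈ 1.4142, ∠ ≈ 45.00°
|T| = 6.25 · 1.0032 / (8.0623 · 1.4142) ≈ 0.54992
Gain = 20 log₁₀(0.54992) ≈ -5.19 dB
∠T = (4.57°) − (82.87° + 45.00°) = -123.30°

-5.2 dB, -123.3°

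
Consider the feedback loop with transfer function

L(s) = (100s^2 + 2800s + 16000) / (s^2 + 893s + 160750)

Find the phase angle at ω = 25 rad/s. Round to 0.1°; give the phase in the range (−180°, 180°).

Substitute s = j25:
Numerator: 100(j25)^2 + 2800(j25) + 16000 = -46500 + j70000
Denominator: (j25)^2 + 893(j25) + 160750 = 160125 + j22325
|N| = √(46500² + 70000²) ≈ 84037, ∠N ≈ 123.60°
|D| = √(160125² + 22325²) ≈ 1.6167e+05, ∠D ≈ 7.94°
∠L = 123.60° − 7.94° = 115.66°

115.7°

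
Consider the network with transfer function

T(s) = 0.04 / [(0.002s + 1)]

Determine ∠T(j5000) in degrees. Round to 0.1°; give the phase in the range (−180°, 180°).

-84.3°

At ω = 5000 rad/s:
pole (1 + j5000·0.002) = 1 + j10 → |·| ≈ 10.05, ∠ ≈ 84.29°
∠T = (0°) − (84.29°) = -84.29°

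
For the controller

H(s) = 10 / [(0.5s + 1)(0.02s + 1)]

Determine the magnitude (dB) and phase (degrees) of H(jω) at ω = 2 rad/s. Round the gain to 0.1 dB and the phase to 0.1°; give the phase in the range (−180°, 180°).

17.0 dB, -47.3°

At ω = 2 rad/s:
pole (1 + j2·0.5) = 1 + j1 → |·| ≈ 1.4142, ∠ ≈ 45.00°
pole (1 + j2·0.02) = 1 + j0.04 → |·| ≈ 1.0008, ∠ ≈ 2.29°
|H| = 10 · 1 / (1.4142 · 1.0008) ≈ 7.0655
Gain = 20 log₁₀(7.0655) ≈ 16.98 dB
∠H = (0°) − (45.00° + 2.29°) = -47.29°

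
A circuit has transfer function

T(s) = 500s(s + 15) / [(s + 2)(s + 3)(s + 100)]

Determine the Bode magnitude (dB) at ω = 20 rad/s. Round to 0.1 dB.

15.6 dB

At s = jω = j20:
zero (s+15): 15 + j20 → |·| = √(15²+20²) = √625 ≈ 25, ∠ = arctan(20/15) ≈ 53.13°
zero at origin: s = j20 → |·| = 20, ∠ = 90.00°
pole (s+2): 2 + j20 → |·| = √(2²+20²) = √404 ≈ 20.1, ∠ = arctan(20/2) ≈ 84.29°
pole (s+3): 3 + j20 → |·| = √(3²+20²) = √409 ≈ 20.224, ∠ = arctan(20/3) ≈ 81.47°
pole (s+100): 100 + j20 → |·| = √(100²+20²) = √10400 ≈ 101.98, ∠ = arctan(20/100) ≈ 11.31°
|T| = 500 · 500 / 41455 ≈ 6.0306
Gain = 20 log₁₀(6.0306) ≈ 15.61 dB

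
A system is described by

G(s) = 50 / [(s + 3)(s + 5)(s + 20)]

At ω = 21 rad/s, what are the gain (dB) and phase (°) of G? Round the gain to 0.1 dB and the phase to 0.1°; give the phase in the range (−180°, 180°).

At s = jω = j21:
pole (s+3): 3 + j21 → |·| = √(3²+21²) = √450 ≈ 21.213, ∠ = arctan(21/3) ≈ 81.87°
pole (s+5): 5 + j21 → |·| = √(5²+21²) = √466 ≈ 21.587, ∠ = arctan(21/5) ≈ 76.61°
pole (s+20): 20 + j21 → |·| = √(20²+21²) = √841 ≈ 29, ∠ = arctan(21/20) ≈ 46.40°
|G| = 50 / 13280 ≈ 0.0037651
Gain = 20 log₁₀(0.0037651) ≈ -48.48 dB
∠G = 0.00° − 204.88° = -204.88° ≡ 155.12° (principal value)

-48.5 dB, 155.1°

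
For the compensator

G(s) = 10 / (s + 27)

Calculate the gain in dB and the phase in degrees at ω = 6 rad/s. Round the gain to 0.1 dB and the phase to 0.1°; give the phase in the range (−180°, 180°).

Substitute s = j6:
Numerator: 10 = 10 + j0
Denominator: (j6) + 27 = 27 + j6
|N| = √(10² + 0²) ≈ 10, ∠N ≈ 0.00°
|D| = √(27² + 6²) ≈ 27.659, ∠D ≈ 12.53°
|G| = 10 / 27.659 ≈ 0.36155
Gain = 20 log₁₀(0.36155) ≈ -8.84 dB
∠G = 0.00° − 12.53° = -12.53°

-8.8 dB, -12.5°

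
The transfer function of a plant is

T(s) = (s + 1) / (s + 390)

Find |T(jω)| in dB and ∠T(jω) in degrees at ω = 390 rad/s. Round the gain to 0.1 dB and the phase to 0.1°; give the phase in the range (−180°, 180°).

Substitute s = j390:
Numerator: (j390) + 1 = 1 + j390
Denominator: (j390) + 390 = 390 + j390
|N| = √(1² + 390²) ≈ 390, ∠N ≈ 89.85°
|D| = √(390² + 390²) ≈ 551.54, ∠D ≈ 45.00°
|T| = 390 / 551.54 ≈ 0.70711
Gain = 20 log₁₀(0.70711) ≈ -3.01 dB
∠T = 89.85° − 45.00° = 44.85°

-3.0 dB, 44.9°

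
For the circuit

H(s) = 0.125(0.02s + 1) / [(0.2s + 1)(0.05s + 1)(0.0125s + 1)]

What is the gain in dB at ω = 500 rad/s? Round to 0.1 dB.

-82.0 dB

At ω = 500 rad/s:
zero (1 + j500·0.02) = 1 + j10 → |·| ≈ 10.05, ∠ ≈ 84.29°
pole (1 + j500·0.2) = 1 + j100 → |·| ≈ 100, ∠ ≈ 89.43°
pole (1 + j500·0.05) = 1 + j25 → |·| ≈ 25.02, ∠ ≈ 87.71°
pole (1 + j500·0.0125) = 1 + j6.25 → |·| ≈ 6.3295, ∠ ≈ 80.91°
|H| = 0.125 · 10.05 / (100 · 25.02 · 6.3295) ≈ 7.9327e-05
Gain = 20 log₁₀(7.9327e-05) ≈ -82.01 dB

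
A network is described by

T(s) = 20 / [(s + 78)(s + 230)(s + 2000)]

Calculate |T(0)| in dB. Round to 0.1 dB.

T(0) = 20 / (78·230·2000) ≈ 5.5741e-07
20 log₁₀(5.5741e-07) ≈ -125.08 dB

-125.1 dB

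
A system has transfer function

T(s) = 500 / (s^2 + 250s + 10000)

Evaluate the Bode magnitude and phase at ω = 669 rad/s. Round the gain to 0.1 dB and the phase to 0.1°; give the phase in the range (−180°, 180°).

-59.4 dB, -159.1°

Substitute s = j669:
Numerator: 500 = 500 + j0
Denominator: (j669)^2 + 250(j669) + 10000 = -437561 + j167250
|N| = √(500² + 0²) ≈ 500, ∠N ≈ 0.00°
|D| = √(437561² + 167250²) ≈ 4.6844e+05, ∠D ≈ 159.08°
|T| = 500 / 4.6844e+05 ≈ 0.0010674
Gain = 20 log₁₀(0.0010674) ≈ -59.43 dB
∠T = 0.00° − 159.08° = -159.08°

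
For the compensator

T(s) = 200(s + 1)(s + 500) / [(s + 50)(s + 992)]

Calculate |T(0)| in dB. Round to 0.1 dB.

T(0) = 200·1·500 / (50·992) ≈ 2.0161
20 log₁₀(2.0161) ≈ 6.09 dB

6.1 dB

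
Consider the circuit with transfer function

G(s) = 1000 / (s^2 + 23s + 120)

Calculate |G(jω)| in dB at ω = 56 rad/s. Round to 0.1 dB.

-10.3 dB

Substitute s = j56:
Numerator: 1000 = 1000 + j0
Denominator: (j56)^2 + 23(j56) + 120 = -3016 + j1288
|N| = √(1000² + 0²) ≈ 1000, ∠N ≈ 0.00°
|D| = √(3016² + 1288²) ≈ 3279.5, ∠D ≈ 156.87°
|G| = 1000 / 3279.5 ≈ 0.30492
Gain = 20 log₁₀(0.30492) ≈ -10.32 dB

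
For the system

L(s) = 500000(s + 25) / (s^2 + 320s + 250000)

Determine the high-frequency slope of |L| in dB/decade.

Each pole contributes −20 dB/decade at high frequency; each zero contributes +20 dB/decade.
Net: 1 zero(s) − 2 pole(s) → -20 dB/decade.

-20 dB/decade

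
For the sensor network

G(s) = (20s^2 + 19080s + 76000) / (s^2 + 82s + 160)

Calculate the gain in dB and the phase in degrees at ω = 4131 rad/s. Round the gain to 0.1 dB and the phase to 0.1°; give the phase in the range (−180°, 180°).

Substitute s = j4131:
Numerator: 20(j4131)^2 + 19080(j4131) + 76000 = -341227220 + j78819480
Denominator: (j4131)^2 + 82(j4131) + 160 = -17065001 + j338742
|N| = √(341227220² + 78819480²) ≈ 3.5021e+08, ∠N ≈ 166.99°
|D| = √(17065001² + 338742²) ≈ 1.7068e+07, ∠D ≈ 178.86°
|G| = 3.5021e+08 / 1.7068e+07 ≈ 20.519
Gain = 20 log₁₀(20.519) ≈ 26.24 dB
∠G = 166.99° − 178.86° = -11.87°

26.2 dB, -11.9°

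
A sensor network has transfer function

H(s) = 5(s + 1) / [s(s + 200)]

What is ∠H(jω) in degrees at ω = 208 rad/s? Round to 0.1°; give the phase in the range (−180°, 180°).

-46.4°

At s = jω = j208:
zero (s+1): 1 + j208 → |·| = √(1²+208²) = √43265 ≈ 208, ∠ = arctan(208/1) ≈ 89.72°
pole (s+200): 200 + j208 → |·| = √(200²+208²) = √83264 ≈ 288.56, ∠ = arctan(208/200) ≈ 46.12°
pole at origin: |s| = 208, ∠ = 90.00° (in denominator)
∠H = 89.72° − 136.12° = -46.40°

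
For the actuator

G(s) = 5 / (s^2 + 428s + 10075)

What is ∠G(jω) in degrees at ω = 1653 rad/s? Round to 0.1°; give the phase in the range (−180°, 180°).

-165.4°

Substitute s = j1653:
Numerator: 5 = 5 + j0
Denominator: (j1653)^2 + 428(j1653) + 10075 = -2722334 + j707484
|N| = √(5² + 0²) ≈ 5, ∠N ≈ 0.00°
|D| = √(2722334² + 707484²) ≈ 2.8128e+06, ∠D ≈ 165.43°
∠G = 0.00° − 165.43° = -165.43°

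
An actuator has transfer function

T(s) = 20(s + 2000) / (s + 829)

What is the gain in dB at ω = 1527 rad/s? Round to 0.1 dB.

At s = jω = j1527:
zero (s+2000): 2000 + j1527 → |·| = √(2000²+1527²) = √6331729 ≈ 2516.3, ∠ = arctan(1527/2000) ≈ 37.36°
pole (s+829): 829 + j1527 → |·| = √(829²+1527²) = √3018970 ≈ 1737.5, ∠ = arctan(1527/829) ≈ 61.50°
|T| = 20 · 2516.3 / 1737.5 ≈ 28.965
Gain = 20 log₁₀(28.965) ≈ 29.24 dB

29.2 dB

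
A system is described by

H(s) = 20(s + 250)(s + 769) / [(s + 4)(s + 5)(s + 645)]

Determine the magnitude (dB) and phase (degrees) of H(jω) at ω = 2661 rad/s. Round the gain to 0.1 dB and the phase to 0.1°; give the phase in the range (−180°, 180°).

-42.3 dB, -97.7°

At s = jω = j2661:
zero (s+250): 250 + j2661 → |·| = √(250²+2661²) = √7143421 ≈ 2672.7, ∠ = arctan(2661/250) ≈ 84.63°
zero (s+769): 769 + j2661 → |·| = √(769²+2661²) = √7672282 ≈ 2769.9, ∠ = arctan(2661/769) ≈ 73.88°
pole (s+4): 4 + j2661 → |·| = √(4²+2661²) = √7080937 ≈ 2661, ∠ = arctan(2661/4) ≈ 89.91°
pole (s+5): 5 + j2661 → |·| = √(5²+2661²) = √7080946 ≈ 2661, ∠ = arctan(2661/5) ≈ 89.89°
pole (s+645): 645 + j2661 → |·| = √(645²+2661²) = √7496946 ≈ 2738.1, ∠ = arctan(2661/645) ≈ 76.37°
|H| = 20 · 7.4031e+06 / 1.9388e+10 ≈ 0.0076368
Gain = 20 log₁₀(0.0076368) ≈ -42.34 dB
∠H = 158.51° − 256.17° = -97.66°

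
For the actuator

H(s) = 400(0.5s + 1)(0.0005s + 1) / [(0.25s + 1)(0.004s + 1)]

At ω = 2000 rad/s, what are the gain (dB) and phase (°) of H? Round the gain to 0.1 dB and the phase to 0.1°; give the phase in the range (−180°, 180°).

42.9 dB, -37.8°

At ω = 2000 rad/s:
zero (1 + j2000·0.5) = 1 + j1000 → |·| ≈ 1000, ∠ ≈ 89.94°
zero (1 + j2000·0.0005) = 1 + j1 → |·| ≈ 1.4142, ∠ ≈ 45.00°
pole (1 + j2000·0.25) = 1 + j500 → |·| ≈ 500, ∠ ≈ 89.89°
pole (1 + j2000·0.004) = 1 + j8 → |·| ≈ 8.0623, ∠ ≈ 82.87°
|H| = 400 · 1000 · 1.4142 / (500 · 8.0623) ≈ 140.33
Gain = 20 log₁₀(140.33) ≈ 42.94 dB
∠H = (89.94° + 45.00°) − (89.89° + 82.87°) = -37.82°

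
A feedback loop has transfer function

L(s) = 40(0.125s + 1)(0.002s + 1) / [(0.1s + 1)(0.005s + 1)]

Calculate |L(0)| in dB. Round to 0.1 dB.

L(0) = 40 · 1 / 1 = 40
20 log₁₀(40) ≈ 32.04 dB

32.0 dB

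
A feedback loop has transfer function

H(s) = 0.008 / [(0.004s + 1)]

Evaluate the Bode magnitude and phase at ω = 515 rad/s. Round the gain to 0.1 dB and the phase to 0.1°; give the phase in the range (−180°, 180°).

-49.1 dB, -64.1°

At ω = 515 rad/s:
pole (1 + j515·0.004) = 1 + j2.06 → |·| ≈ 2.2899, ∠ ≈ 64.11°
|H| = 0.008 · 1 / (2.2899) ≈ 0.0034936
Gain = 20 log₁₀(0.0034936) ≈ -49.13 dB
∠H = (0°) − (64.11°) = -64.11°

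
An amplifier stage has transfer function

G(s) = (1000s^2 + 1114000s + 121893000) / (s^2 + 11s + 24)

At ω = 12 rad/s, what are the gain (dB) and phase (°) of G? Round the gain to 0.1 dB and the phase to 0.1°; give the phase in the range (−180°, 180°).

Substitute s = j12:
Numerator: 1000(j12)^2 + 1114000(j12) + 121893000 = 121749000 + j13368000
Denominator: (j12)^2 + 11(j12) + 24 = -120 + j132
|N| = √(121749000² + 13368000²) ≈ 1.2248e+08, ∠N ≈ 6.27°
|D| = √(120² + 132²) ≈ 178.39, ∠D ≈ 132.27°
|G| = 1.2248e+08 / 178.39 ≈ 6.8659e+05
Gain = 20 log₁₀(6.8659e+05) ≈ 116.73 dB
∠G = 6.27° − 132.27° = -126.00°

116.7 dB, -126.0°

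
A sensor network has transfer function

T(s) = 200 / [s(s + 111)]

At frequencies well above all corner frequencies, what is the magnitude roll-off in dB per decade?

Each pole contributes −20 dB/decade at high frequency; each zero contributes +20 dB/decade.
Net: 0 zero(s) − 2 pole(s) → -40 dB/decade.

-40 dB/decade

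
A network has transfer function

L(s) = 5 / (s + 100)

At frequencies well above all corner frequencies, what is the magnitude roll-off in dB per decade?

-20 dB/decade

Each pole contributes −20 dB/decade at high frequency; each zero contributes +20 dB/decade.
Net: 0 zero(s) − 1 pole(s) → -20 dB/decade.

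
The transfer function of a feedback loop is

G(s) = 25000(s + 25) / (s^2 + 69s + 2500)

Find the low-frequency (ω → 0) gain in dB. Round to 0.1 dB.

G(0) = 25000·25 / 2500 = 250
20 log₁₀(250) ≈ 47.96 dB

48.0 dB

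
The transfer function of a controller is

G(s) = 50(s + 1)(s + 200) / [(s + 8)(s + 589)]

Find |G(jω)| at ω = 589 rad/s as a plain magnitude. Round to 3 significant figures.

At s = jω = j589:
zero (s+1): 1 + j589 → |·| = √(1²+589²) = √346922 ≈ 589, ∠ = arctan(589/1) ≈ 89.90°
zero (s+200): 200 + j589 → |·| = √(200²+589²) = √386921 ≈ 622.03, ∠ = arctan(589/200) ≈ 71.24°
pole (s+8): 8 + j589 → |·| = √(8²+589²) = √346985 ≈ 589.05, ∠ = arctan(589/8) ≈ 89.22°
pole (s+589): 589 + j589 → |·| = √(589²+589²) = √693842 ≈ 832.97, ∠ = arctan(589/589) ≈ 45.00°
|G| = 50 · 3.6638e+05 / 4.9066e+05 ≈ 37.335

37.3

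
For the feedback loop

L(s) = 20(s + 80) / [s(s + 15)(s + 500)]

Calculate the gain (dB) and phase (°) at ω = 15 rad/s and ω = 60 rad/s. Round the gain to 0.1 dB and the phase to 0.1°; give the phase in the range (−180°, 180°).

ω = 15: -39.8 dB, -126.1°; ω = 60: -59.4 dB, -135.9°

At s = jω = j15:
zero (s+80): 80 + j15 → |·| = √(80²+15²) = √6625 ≈ 81.394, ∠ = arctan(15/80) ≈ 10.62°
pole (s+15): 15 + j15 → |·| = √(15²+15²) = √450 ≈ 21.213, ∠ = arctan(15/15) ≈ 45.00°
pole (s+500): 500 + j15 → |·| = √(500²+15²) = √250225 ≈ 500.22, ∠ = arctan(15/500) ≈ 1.72°
pole at origin: |s| = 15, ∠ = 90.00° (in denominator)
|L| = 20 · 81.394 / 1.5917e+05 ≈ 0.010227
Gain = 20 log₁₀(0.010227) ≈ -39.81 dB
∠L = 10.62° − 136.72° = -126.10°

At s = jω = j60:
zero (s+80): 80 + j60 → |·| = √(80²+60²) = √10000 ≈ 100, ∠ = arctan(60/80) ≈ 36.87°
pole (s+15): 15 + j60 → |·| = √(15²+60²) = √3825 ≈ 61.847, ∠ = arctan(60/15) ≈ 75.96°
pole (s+500): 500 + j60 → |·| = √(500²+60²) = √253600 ≈ 503.59, ∠ = arctan(60/500) ≈ 6.84°
pole at origin: |s| = 60, ∠ = 90.00° (in denominator)
|L| = 20 · 100 / 1.8687e+06 ≈ 0.0010703
Gain = 20 log₁₀(0.0010703) ≈ -59.41 dB
∠L = 36.87° − 172.80° = -135.93°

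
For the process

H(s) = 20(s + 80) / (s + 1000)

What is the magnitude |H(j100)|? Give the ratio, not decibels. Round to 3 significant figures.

2.55

At s = jω = j100:
zero (s+80): 80 + j100 → |·| = √(80²+100²) = √16400 ≈ 128.06, ∠ = arctan(100/80) ≈ 51.34°
pole (s+1000): 1000 + j100 → |·| = √(1000²+100²) = √1010000 ≈ 1005, ∠ = arctan(100/1000) ≈ 5.71°
|H| = 20 · 128.06 / 1005 ≈ 2.5485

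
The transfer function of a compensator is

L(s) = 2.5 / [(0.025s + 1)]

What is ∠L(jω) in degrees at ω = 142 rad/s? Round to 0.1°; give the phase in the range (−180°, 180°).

-74.3°

At ω = 142 rad/s:
pole (1 + j142·0.025) = 1 + j3.55 → |·| ≈ 3.6882, ∠ ≈ 74.27°
∠L = (0°) − (74.27°) = -74.27°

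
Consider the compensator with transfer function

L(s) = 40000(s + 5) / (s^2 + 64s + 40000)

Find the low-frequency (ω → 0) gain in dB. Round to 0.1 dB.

L(0) = 40000·5 / 40000 = 5
20 log₁₀(5) ≈ 13.98 dB

14.0 dB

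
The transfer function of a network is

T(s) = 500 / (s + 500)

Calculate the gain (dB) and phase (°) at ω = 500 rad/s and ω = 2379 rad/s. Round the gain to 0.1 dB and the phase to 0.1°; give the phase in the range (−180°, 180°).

Substitute s = j500:
Numerator: 500 = 500 + j0
Denominator: (j500) + 500 = 500 + j500
|N| = √(500² + 0²) ≈ 500, ∠N ≈ 0.00°
|D| = √(500² + 500²) ≈ 707.11, ∠D ≈ 45.00°
|T| = 500 / 707.11 ≈ 0.7071
Gain = 20 log₁₀(0.7071) ≈ -3.01 dB
∠T = 0.00° − 45.00° = -45.00°

Substitute s = j2379:
Numerator: 500 = 500 + j0
Denominator: (j2379) + 500 = 500 + j2379
|N| = √(500² + 0²) ≈ 500, ∠N ≈ 0.00°
|D| = √(500² + 2379²) ≈ 2431, ∠D ≈ 78.13°
|T| = 500 / 2431 ≈ 0.20568
Gain = 20 log₁₀(0.20568) ≈ -13.74 dB
∠T = 0.00° − 78.13° = -78.13°

ω = 500: -3.0 dB, -45.0°; ω = 2379: -13.7 dB, -78.1°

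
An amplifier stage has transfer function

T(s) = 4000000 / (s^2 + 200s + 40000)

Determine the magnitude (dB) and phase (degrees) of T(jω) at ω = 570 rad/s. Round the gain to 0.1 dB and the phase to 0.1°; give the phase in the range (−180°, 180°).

At s = jω = j570:
quadratic: (j570)² + 200·j570 + 40000 = -284900 + j114000 → |·| ≈ 3.0686e+05, ∠ ≈ 158.19°
|T| = 4000000 / 3.0686e+05 ≈ 13.035
Gain = 20 log₁₀(13.035) ≈ 22.30 dB
∠T = 0.00° − 158.19° = -158.19°

22.3 dB, -158.2°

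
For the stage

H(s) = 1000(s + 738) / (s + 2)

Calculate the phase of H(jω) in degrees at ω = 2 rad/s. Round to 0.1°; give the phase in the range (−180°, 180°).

-44.8°

At s = jω = j2:
zero (s+738): 738 + j2 → |·| = √(738²+2²) = √544648 ≈ 738, ∠ = arctan(2/738) ≈ 0.16°
pole (s+2): 2 + j2 → |·| = √(2²+2²) = √8 ≈ 2.8284, ∠ = arctan(2/2) ≈ 45.00°
∠H = 0.16° − 45.00° = -44.84°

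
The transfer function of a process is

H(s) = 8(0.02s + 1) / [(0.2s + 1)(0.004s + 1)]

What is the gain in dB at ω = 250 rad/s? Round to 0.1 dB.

At ω = 250 rad/s:
zero (1 + j250·0.02) = 1 + j5 → |·| ≈ 5.099, ∠ ≈ 78.69°
pole (1 + j250·0.2) = 1 + j50 → |·| ≈ 50.01, ∠ ≈ 88.85°
pole (1 + j250·0.004) = 1 + j1 → |·| ≈ 1.4142, ∠ ≈ 45.00°
|H| = 8 · 5.099 / (50.01 · 1.4142) ≈ 0.57678
Gain = 20 log₁₀(0.57678) ≈ -4.78 dB

-4.8 dB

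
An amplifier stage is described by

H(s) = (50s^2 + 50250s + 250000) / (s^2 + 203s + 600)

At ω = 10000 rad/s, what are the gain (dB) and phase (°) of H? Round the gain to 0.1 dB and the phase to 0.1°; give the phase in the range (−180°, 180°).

Substitute s = j10000:
Numerator: 50(j10000)^2 + 50250(j10000) + 250000 = -4999750000 + j502500000
Denominator: (j10000)^2 + 203(j10000) + 600 = -99999400 + j2030000
|N| = √(4999750000² + 502500000²) ≈ 5.0249e+09, ∠N ≈ 174.26°
|D| = √(99999400² + 2030000²) ≈ 1.0002e+08, ∠D ≈ 178.84°
|H| = 5.0249e+09 / 1.0002e+08 ≈ 50.239
Gain = 20 log₁₀(50.239) ≈ 34.02 dB
∠H = 174.26° − 178.84° = -4.58°

34.0 dB, -4.6°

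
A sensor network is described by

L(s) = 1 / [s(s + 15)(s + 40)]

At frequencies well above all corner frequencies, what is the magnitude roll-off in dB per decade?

-60 dB/decade

Each pole contributes −20 dB/decade at high frequency; each zero contributes +20 dB/decade.
Net: 0 zero(s) − 3 pole(s) → -60 dB/decade.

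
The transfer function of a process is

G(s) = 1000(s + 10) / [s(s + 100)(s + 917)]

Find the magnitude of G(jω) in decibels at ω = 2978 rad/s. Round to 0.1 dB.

At s = jω = j2978:
zero (s+10): 10 + j2978 → |·| = √(10²+2978²) = √8868584 ≈ 2978, ∠ = arctan(2978/10) ≈ 89.81°
pole (s+100): 100 + j2978 → |·| = √(100²+2978²) = √8878484 ≈ 2979.7, ∠ = arctan(2978/100) ≈ 88.08°
pole (s+917): 917 + j2978 → |·| = √(917²+2978²) = √9709373 ≈ 3116, ∠ = arctan(2978/917) ≈ 72.89°
pole at origin: |s| = 2978, ∠ = 90.00° (in denominator)
|G| = 1000 · 2978 / 2.765e+10 ≈ 0.0001077
Gain = 20 log₁₀(0.0001077) ≈ -79.36 dB

-79.4 dB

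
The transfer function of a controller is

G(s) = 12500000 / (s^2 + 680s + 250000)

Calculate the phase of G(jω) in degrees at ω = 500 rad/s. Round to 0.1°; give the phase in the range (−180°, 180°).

At s = jω = j500:
quadratic: (j500)² + 680·j500 + 250000 = 0 + j340000 → |·| ≈ 3.4e+05, ∠ ≈ 90.00°
∠G = 0.00° − 90.00° = -90.00°

-90.0°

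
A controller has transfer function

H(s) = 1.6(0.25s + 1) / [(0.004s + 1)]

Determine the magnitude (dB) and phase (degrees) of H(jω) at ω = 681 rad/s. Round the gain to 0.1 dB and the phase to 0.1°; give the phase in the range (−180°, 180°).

39.5 dB, 19.8°

At ω = 681 rad/s:
zero (1 + j681·0.25) = 1 + j170.25 → |·| ≈ 170.25, ∠ ≈ 89.66°
pole (1 + j681·0.004) = 1 + j2.724 → |·| ≈ 2.9018, ∠ ≈ 69.84°
|H| = 1.6 · 170.25 / (2.9018) ≈ 93.873
Gain = 20 log₁₀(93.873) ≈ 39.45 dB
∠H = (89.66°) − (69.84°) = 19.82°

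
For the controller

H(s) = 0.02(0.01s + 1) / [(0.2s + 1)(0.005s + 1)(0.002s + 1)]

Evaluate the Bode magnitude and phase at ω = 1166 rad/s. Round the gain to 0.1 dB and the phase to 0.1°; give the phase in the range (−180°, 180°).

At ω = 1166 rad/s:
zero (1 + j1166·0.01) = 1 + j11.66 → |·| ≈ 11.703, ∠ ≈ 85.10°
pole (1 + j1166·0.2) = 1 + j233.2 → |·| ≈ 233.2, ∠ ≈ 89.75°
pole (1 + j1166·0.005) = 1 + j5.83 → |·| ≈ 5.9151, ∠ ≈ 80.27°
pole (1 + j1166·0.002) = 1 + j2.332 → |·| ≈ 2.5374, ∠ ≈ 66.79°
|H| = 0.02 · 11.703 / (233.2 · 5.9151 · 2.5374) ≈ 6.6873e-05
Gain = 20 log₁₀(6.6873e-05) ≈ -83.49 dB
∠H = (85.10°) − (89.75° + 80.27° + 66.79°) = -151.71°

-83.5 dB, -151.7°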